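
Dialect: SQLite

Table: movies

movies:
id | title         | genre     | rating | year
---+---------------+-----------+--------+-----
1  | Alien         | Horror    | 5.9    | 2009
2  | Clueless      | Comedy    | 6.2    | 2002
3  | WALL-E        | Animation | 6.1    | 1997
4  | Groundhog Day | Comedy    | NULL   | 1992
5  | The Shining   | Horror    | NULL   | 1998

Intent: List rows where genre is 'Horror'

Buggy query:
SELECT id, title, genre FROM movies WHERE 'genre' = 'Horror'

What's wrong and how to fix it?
Bug: Single quotes denote string literals in SQL; the column name is being compared as a constant string

Fix: Remove the quotes around the column name (or use double quotes for an identifier)

Corrected query:
SELECT id, title, genre FROM movies WHERE genre = 'Horror'

Result:
id | title       | genre 
---+-------------+-------
1  | Alien       | Horror
5  | The Shining | Horror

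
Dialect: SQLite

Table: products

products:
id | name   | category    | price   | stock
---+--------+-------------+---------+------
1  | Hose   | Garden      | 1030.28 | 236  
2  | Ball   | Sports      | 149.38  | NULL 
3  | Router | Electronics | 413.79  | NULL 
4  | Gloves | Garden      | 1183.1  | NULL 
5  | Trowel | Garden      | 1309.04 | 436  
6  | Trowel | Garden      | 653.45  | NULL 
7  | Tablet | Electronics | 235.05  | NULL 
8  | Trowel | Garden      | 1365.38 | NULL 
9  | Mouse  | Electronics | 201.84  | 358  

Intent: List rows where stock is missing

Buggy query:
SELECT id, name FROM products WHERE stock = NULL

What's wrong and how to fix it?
Bug: Comparing to NULL with '=' never matches; NULL = NULL is unknown, not true

Fix: Replace '= NULL' with 'IS NULL'

Corrected query:
SELECT id, name FROM products WHERE stock IS NULL

Result:
id | name  
---+-------
2  | Ball  
3  | Router
4  | Gloves
6  | Trowel
7  | Tablet
8  | Trowel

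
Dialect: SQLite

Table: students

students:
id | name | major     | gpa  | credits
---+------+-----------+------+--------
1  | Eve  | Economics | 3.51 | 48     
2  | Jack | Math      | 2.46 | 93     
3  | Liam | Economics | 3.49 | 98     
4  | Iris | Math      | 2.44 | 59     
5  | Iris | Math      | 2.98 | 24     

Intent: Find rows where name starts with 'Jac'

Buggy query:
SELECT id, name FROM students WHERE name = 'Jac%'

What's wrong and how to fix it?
Bug: Wildcards only work with LIKE; '=' treats '%' as a literal character

Fix: Replace '=' with LIKE so 'Jac%' is treated as a pattern

Corrected query:
SELECT id, name FROM students WHERE name LIKE 'Jac%'

Result:
id | name
---+-----
2  | Jack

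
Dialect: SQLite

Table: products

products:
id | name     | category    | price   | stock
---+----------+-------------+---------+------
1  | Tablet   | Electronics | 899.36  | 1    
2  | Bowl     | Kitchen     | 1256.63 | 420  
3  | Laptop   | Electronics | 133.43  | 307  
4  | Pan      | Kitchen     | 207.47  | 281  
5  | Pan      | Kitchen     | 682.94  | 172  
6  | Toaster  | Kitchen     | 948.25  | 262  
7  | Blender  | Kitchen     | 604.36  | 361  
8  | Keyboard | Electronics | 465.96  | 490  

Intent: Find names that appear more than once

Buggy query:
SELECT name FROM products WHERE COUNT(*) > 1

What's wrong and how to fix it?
Bug: COUNT(*) is an aggregate and cannot be used in WHERE

Fix: GROUP BY name, then filter groups with HAVING COUNT(*) > 1

Corrected query:
SELECT name FROM products GROUP BY name HAVING COUNT(*) > 1

Result:
name
----
Pan 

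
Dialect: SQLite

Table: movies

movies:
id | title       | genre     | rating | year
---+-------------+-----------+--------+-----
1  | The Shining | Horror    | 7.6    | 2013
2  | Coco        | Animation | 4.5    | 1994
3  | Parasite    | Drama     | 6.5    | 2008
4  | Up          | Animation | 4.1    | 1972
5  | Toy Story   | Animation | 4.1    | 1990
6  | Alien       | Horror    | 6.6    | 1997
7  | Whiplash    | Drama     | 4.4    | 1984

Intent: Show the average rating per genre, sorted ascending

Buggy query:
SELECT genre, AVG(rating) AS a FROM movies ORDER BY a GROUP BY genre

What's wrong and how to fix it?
Bug: ORDER BY appears before GROUP BY; SQL clause order requires GROUP BY first

Fix: Reorder: SELECT … FROM … GROUP BY … ORDER BY …

Corrected query:
SELECT genre, AVG(rating) AS a FROM movies GROUP BY genre ORDER BY a

Result:
genre     | a       
----------+---------
Animation | 4.233333
Drama     | 5.45    
Horror    | 7.1     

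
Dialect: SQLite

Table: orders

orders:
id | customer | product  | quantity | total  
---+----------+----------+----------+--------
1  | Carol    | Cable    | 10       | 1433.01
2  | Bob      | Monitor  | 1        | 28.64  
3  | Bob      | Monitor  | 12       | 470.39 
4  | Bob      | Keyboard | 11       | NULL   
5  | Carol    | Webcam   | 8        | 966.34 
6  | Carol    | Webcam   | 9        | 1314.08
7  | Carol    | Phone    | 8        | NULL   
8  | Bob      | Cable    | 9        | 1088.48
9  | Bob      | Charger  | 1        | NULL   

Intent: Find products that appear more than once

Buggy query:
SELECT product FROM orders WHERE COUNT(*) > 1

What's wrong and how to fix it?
Bug: COUNT(*) is an aggregate and cannot be used in WHERE

Fix: GROUP BY product, then filter groups with HAVING COUNT(*) > 1

Corrected query:
SELECT product FROM orders GROUP BY product HAVING COUNT(*) > 1

Result:
product
-------
Cable  
Monitor
Webcam 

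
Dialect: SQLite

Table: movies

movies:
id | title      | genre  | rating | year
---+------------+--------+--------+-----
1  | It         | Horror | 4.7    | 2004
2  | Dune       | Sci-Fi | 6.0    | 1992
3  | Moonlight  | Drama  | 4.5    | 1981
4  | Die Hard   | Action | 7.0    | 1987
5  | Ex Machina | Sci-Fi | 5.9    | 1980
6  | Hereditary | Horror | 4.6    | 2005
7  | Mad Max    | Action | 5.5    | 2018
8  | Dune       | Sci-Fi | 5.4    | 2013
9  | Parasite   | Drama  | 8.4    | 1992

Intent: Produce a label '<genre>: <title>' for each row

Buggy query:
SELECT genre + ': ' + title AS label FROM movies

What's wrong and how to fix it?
Bug: '+' is numeric addition; on text columns SQLite converts them to 0 instead of concatenating

Fix: Use the || operator for string concatenation

Corrected query:
SELECT genre || ': ' || title AS label FROM movies

Result:
label             
------------------
Horror: It        
Sci-Fi: Dune      
Drama: Moonlight  
Action: Die Hard  
Sci-Fi: Ex Machina
Horror: Hereditary
Action: Mad Max   
Sci-Fi: Dune      
Drama: Parasite   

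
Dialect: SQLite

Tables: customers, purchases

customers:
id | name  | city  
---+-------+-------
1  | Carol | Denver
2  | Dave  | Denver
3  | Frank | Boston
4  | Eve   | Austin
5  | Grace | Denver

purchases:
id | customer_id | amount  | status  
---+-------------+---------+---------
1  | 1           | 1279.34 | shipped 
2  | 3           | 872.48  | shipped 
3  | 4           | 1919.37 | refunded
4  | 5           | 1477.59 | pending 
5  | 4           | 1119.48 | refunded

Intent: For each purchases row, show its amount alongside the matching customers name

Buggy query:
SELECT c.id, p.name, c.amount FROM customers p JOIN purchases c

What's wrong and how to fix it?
Bug: Missing join condition: each purchases row is matched to all customers rows instead of just its own

Fix: Specify the join condition linking the foreign key to the parent id

Corrected query:
SELECT c.id, p.name, c.amount FROM customers p JOIN purchases c ON c.customer_id = p.id

Result:
id | name  | amount 
---+-------+--------
1  | Carol | 1279.34
2  | Frank | 872.48 
3  | Eve   | 1919.37
4  | Grace | 1477.59
5  | Eve   | 1119.48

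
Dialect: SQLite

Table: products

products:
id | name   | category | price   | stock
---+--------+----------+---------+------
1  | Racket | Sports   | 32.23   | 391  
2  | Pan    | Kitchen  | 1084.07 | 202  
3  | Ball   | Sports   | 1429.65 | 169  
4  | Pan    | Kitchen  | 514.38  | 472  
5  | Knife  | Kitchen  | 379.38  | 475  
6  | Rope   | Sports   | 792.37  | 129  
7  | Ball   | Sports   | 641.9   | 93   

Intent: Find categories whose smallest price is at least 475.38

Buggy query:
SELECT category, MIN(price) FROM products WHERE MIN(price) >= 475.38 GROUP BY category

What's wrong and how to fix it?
Bug: MIN() in WHERE is a misuse of aggregate

Fix: Replace WHERE with HAVING after the GROUP BY

Corrected query:
SELECT category, MIN(price) FROM products GROUP BY category HAVING MIN(price) >= 475.38

Result:
(no rows)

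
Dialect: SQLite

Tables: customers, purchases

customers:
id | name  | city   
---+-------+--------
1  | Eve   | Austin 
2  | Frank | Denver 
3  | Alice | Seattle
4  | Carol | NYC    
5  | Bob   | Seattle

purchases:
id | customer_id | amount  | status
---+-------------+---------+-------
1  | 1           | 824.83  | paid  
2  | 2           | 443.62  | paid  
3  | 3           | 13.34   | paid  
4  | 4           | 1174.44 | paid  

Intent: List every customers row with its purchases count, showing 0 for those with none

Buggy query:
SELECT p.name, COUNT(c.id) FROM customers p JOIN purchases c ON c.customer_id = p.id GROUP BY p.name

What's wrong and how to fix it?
Bug: An inner join excludes parents with zero children

Fix: Switch to LEFT JOIN to retain unmatched parent rows

Corrected query:
SELECT p.name, COUNT(c.id) FROM customers p LEFT JOIN purchases c ON c.customer_id = p.id GROUP BY p.name

Result:
name  | COUNT(c.id)
------+------------
Alice | 1          
Bob   | 0          
Carol | 1          
Eve   | 1          
Frank | 1          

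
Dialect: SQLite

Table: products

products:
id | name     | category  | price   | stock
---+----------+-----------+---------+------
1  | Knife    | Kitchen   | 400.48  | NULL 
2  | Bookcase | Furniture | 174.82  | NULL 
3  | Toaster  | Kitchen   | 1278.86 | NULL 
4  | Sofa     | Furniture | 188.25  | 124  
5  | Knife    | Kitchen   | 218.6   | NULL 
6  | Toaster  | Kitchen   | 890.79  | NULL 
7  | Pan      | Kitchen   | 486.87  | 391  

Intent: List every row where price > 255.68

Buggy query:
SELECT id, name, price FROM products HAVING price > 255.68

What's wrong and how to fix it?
Bug: This is a non-aggregate query (no GROUP BY, no aggregates), so in SQLite the HAVING clause is invalid here; a row-level condition belongs in WHERE

Fix: Use WHERE for row-level filtering

Corrected query:
SELECT id, name, price FROM products WHERE price > 255.68

Result:
id | name    | price  
---+---------+--------
1  | Knife   | 400.48 
3  | Toaster | 1278.86
6  | Toaster | 890.79 
7  | Pan     | 486.87 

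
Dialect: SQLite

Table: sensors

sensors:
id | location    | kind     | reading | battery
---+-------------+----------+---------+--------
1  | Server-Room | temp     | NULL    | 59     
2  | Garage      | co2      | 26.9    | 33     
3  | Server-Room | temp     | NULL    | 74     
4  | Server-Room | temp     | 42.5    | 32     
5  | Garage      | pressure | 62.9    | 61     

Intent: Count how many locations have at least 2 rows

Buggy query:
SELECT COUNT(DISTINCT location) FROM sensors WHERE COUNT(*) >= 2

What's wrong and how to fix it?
Bug: COUNT(*) cannot appear in WHERE; the per-group count doesn't exist yet

Fix: Group first with HAVING COUNT(*) >= 2, then COUNT the resulting groups

Corrected query:
SELECT COUNT(*) FROM (SELECT location FROM sensors GROUP BY location HAVING COUNT(*) >= 2)

Result:
COUNT(*)
--------
2       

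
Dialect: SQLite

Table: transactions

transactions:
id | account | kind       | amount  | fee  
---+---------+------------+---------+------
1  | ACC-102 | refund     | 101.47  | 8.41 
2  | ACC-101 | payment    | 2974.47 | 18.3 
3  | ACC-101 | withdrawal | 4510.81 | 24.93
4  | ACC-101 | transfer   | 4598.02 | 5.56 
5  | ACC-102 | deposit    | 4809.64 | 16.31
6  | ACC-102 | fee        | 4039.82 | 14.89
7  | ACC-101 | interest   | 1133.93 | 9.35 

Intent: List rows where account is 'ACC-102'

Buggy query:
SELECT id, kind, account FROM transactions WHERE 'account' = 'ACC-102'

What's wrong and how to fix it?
Bug: Single quotes denote string literals in SQL; the column name is being compared as a constant string

Fix: Remove the quotes around the column name (or use double quotes for an identifier)

Corrected query:
SELECT id, kind, account FROM transactions WHERE account = 'ACC-102'

Result:
id | kind    | account
---+---------+--------
1  | refund  | ACC-102
5  | deposit | ACC-102
6  | fee     | ACC-102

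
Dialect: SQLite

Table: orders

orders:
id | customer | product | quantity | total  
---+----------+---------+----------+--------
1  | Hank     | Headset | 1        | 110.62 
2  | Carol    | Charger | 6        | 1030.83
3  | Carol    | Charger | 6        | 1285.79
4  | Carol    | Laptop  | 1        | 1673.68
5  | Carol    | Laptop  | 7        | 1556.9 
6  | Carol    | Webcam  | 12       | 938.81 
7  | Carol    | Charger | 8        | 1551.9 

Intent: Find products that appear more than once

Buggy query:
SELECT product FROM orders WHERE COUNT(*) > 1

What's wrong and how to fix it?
Bug: COUNT(*) is an aggregate and cannot be used in WHERE

Fix: Group first, then use HAVING for the count condition

Corrected query:
SELECT product FROM orders GROUP BY product HAVING COUNT(*) > 1

Result:
product
-------
Charger
Laptop 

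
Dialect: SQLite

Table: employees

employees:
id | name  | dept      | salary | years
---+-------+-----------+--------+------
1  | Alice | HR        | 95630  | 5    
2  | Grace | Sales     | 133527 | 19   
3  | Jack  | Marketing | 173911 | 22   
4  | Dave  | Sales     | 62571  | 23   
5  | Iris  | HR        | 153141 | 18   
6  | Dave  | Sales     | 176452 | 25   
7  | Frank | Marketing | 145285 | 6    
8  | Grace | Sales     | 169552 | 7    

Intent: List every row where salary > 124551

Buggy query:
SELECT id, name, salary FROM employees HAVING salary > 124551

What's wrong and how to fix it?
Bug: HAVING filters the output of aggregation, but this query has no GROUP BY and no aggregate functions, so SQLite rejects it (HAVING clause on a non-aggregate query); the condition here is per row

Fix: Replace HAVING with WHERE since the condition applies to individual rows

Corrected query:
SELECT id, name, salary FROM employees WHERE salary > 124551

Result:
id | name  | salary
---+-------+-------
2  | Grace | 133527
3  | Jack  | 173911
5  | Iris  | 153141
6  | Dave  | 176452
7  | Frank | 145285
8  | Grace | 169552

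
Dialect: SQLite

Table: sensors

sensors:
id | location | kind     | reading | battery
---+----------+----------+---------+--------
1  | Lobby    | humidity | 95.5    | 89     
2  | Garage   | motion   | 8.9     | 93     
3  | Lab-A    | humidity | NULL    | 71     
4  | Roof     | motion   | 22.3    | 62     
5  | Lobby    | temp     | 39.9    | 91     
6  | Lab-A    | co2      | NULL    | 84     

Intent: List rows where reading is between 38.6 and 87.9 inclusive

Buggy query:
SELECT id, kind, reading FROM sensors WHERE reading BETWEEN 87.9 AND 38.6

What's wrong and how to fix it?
Bug: BETWEEN expects the lower bound first; with 87.9 AND 38.6 the range is empty

Fix: Swap the bounds so the smaller value comes first

Corrected query:
SELECT id, kind, reading FROM sensors WHERE reading BETWEEN 38.6 AND 87.9

Result:
id | kind | reading
---+------+--------
5  | temp | 39.9   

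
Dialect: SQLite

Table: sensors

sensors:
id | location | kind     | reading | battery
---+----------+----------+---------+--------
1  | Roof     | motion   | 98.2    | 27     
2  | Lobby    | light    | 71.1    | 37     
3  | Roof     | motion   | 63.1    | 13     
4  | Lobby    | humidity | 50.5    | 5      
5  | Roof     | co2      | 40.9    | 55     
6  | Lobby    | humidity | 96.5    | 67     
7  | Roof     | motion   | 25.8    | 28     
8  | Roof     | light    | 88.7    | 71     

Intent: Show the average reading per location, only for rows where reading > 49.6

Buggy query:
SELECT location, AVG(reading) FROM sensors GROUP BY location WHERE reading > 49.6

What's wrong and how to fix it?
Bug: WHERE cannot follow GROUP BY

Fix: Move the WHERE clause before GROUP BY

Corrected query:
SELECT location, AVG(reading) FROM sensors WHERE reading > 49.6 GROUP BY location

Result:
location | AVG(reading)
---------+-------------
Lobby    | 72.7        
Roof     | 83.333333   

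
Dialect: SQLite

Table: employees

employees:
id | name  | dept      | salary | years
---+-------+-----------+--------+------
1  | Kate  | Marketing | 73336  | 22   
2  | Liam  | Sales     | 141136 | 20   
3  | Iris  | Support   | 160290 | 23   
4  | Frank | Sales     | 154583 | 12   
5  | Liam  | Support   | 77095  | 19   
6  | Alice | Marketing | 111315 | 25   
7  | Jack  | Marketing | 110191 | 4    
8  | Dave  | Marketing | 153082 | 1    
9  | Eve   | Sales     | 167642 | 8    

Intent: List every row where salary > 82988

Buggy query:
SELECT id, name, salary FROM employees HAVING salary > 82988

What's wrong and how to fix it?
Bug: This is a non-aggregate query (no GROUP BY, no aggregates), so in SQLite the HAVING clause is invalid here; a row-level condition belongs in WHERE

Fix: Use WHERE for row-level filtering

Corrected query:
SELECT id, name, salary FROM employees WHERE salary > 82988

Result:
id | name  | salary
---+-------+-------
2  | Liam  | 141136
3  | Iris  | 160290
4  | Frank | 154583
6  | Alice | 111315
7  | Jack  | 110191
8  | Dave  | 153082
9  | Eve   | 167642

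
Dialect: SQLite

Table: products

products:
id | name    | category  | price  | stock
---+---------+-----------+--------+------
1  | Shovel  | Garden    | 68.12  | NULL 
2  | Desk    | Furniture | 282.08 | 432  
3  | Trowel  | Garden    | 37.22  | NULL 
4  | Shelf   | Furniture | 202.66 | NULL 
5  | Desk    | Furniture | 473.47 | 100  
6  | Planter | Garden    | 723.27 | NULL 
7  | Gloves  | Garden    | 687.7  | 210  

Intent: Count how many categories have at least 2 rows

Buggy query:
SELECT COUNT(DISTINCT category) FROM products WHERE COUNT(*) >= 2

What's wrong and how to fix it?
Bug: WHERE filters individual rows, not groups, so a group-level COUNT is invalid there

Fix: Group first with HAVING COUNT(*) >= 2, then COUNT the resulting groups

Corrected query:
SELECT COUNT(*) FROM (SELECT category FROM products GROUP BY category HAVING COUNT(*) >= 2)

Result:
COUNT(*)
--------
2       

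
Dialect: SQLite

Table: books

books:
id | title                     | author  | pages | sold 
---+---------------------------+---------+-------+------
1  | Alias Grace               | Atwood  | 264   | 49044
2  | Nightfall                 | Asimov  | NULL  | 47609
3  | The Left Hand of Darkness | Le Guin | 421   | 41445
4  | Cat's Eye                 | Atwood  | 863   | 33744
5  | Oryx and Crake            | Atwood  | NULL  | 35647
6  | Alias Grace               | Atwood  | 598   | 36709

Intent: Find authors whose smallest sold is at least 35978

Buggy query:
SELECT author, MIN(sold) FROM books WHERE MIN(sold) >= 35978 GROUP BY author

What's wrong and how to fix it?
Bug: MIN() in WHERE is a misuse of aggregate

Fix: Use HAVING for the per-group MIN condition

Corrected query:
SELECT author, MIN(sold) FROM books GROUP BY author HAVING MIN(sold) >= 35978

Result:
author  | MIN(sold)
--------+----------
Asimov  | 47609    
Le Guin | 41445    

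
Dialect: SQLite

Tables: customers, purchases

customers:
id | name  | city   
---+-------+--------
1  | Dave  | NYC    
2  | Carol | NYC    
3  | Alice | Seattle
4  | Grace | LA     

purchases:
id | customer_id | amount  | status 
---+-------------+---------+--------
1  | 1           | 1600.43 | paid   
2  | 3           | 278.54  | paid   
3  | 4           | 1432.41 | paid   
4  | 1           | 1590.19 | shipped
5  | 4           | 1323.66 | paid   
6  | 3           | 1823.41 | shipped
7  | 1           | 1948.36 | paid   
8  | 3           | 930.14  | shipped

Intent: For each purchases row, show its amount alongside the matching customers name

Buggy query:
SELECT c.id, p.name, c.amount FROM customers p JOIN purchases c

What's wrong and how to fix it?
Bug: Missing join condition: each purchases row is matched to all customers rows instead of just its own

Fix: Add ON c.customer_id = p.id to the JOIN

Corrected query:
SELECT c.id, p.name, c.amount FROM customers p JOIN purchases c ON c.customer_id = p.id

Result:
id | name  | amount 
---+-------+--------
1  | Dave  | 1600.43
2  | Alice | 278.54 
3  | Grace | 1432.41
4  | Dave  | 1590.19
5  | Grace | 1323.66
6  | Alice | 1823.41
7  | Dave  | 1948.36
8  | Alice | 930.14 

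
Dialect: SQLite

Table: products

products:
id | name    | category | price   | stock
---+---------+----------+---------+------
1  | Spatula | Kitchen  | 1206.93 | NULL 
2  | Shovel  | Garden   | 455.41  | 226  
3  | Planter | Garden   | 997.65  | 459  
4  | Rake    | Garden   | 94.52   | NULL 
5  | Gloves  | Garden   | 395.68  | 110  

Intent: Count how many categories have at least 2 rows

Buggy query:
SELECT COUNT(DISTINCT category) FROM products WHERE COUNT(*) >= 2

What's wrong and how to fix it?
Bug: COUNT(*) cannot appear in WHERE; the per-group count doesn't exist yet

Fix: Use a subquery that GROUPs and filters with HAVING, then count its rows

Corrected query:
SELECT COUNT(*) FROM (SELECT category FROM products GROUP BY category HAVING COUNT(*) >= 2)

Result:
COUNT(*)
--------
1       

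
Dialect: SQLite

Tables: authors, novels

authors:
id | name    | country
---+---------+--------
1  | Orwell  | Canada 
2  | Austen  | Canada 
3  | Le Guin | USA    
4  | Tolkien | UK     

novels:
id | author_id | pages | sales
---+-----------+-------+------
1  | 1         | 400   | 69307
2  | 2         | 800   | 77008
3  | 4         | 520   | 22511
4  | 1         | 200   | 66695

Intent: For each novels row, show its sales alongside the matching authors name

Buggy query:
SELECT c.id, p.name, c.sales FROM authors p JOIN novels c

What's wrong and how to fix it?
Bug: Missing join condition: each novels row is matched to all authors rows instead of just its own

Fix: Specify the join condition linking the foreign key to the parent id

Corrected query:
SELECT c.id, p.name, c.sales FROM authors p JOIN novels c ON c.author_id = p.id

Result:
id | name    | sales
---+---------+------
1  | Orwell  | 69307
2  | Austen  | 77008
3  | Tolkien | 22511
4  | Orwell  | 66695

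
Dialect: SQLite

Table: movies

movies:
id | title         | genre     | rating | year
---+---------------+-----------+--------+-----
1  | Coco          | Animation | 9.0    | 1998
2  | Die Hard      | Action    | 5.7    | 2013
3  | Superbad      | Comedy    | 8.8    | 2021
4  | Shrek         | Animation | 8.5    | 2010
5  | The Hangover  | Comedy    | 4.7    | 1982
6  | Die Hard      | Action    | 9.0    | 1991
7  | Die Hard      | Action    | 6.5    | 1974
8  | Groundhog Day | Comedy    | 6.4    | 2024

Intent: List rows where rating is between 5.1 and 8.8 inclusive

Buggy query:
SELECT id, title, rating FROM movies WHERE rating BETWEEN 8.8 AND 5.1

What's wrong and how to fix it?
Bug: The bounds are reversed; BETWEEN a AND b requires a <= b to match anything

Fix: Write BETWEEN 5.1 AND 8.8

Corrected query:
SELECT id, title, rating FROM movies WHERE rating BETWEEN 5.1 AND 8.8

Result:
id | title         | rating
---+---------------+-------
2  | Die Hard      | 5.7   
3  | Superbad      | 8.8   
4  | Shrek         | 8.5   
7  | Die Hard      | 6.5   
8  | Groundhog Day | 6.4   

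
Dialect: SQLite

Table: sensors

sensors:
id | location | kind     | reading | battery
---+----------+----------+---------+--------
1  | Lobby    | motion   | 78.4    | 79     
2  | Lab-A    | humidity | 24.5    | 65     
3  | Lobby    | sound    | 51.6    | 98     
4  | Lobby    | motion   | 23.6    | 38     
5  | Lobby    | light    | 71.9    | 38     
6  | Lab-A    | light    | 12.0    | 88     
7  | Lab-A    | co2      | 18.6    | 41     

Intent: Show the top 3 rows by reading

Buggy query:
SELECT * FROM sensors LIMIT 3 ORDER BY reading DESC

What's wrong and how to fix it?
Bug: ORDER BY cannot follow LIMIT; LIMIT is the final clause

Fix: Swap the clauses: ORDER BY first, then LIMIT

Corrected query:
SELECT * FROM sensors ORDER BY reading DESC LIMIT 3

Result:
id | location | kind   | reading | battery
---+----------+--------+---------+--------
1  | Lobby    | motion | 78.4    | 79     
5  | Lobby    | light  | 71.9    | 38     
3  | Lobby    | sound  | 51.6    | 98     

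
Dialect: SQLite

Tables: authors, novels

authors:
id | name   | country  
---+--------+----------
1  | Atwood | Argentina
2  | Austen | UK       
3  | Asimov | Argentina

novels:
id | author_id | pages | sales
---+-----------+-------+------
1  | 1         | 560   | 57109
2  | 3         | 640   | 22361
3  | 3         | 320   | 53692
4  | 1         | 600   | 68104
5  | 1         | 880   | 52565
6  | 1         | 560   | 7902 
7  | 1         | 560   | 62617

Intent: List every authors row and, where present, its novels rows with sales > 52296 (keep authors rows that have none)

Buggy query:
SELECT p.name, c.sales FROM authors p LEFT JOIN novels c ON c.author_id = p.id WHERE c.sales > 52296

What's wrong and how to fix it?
Bug: A WHERE condition on the right-hand table after LEFT JOIN drops unmatched parents

Fix: Put 'c.sales > 52296' in the JOIN's ON clause instead of WHERE

Corrected query:
SELECT p.name, c.sales FROM authors p LEFT JOIN novels c ON c.author_id = p.id AND c.sales > 52296

Result:
name   | sales
-------+------
Atwood | 52565
Atwood | 57109
Atwood | 62617
Atwood | 68104
Austen | NULL 
Asimov | 53692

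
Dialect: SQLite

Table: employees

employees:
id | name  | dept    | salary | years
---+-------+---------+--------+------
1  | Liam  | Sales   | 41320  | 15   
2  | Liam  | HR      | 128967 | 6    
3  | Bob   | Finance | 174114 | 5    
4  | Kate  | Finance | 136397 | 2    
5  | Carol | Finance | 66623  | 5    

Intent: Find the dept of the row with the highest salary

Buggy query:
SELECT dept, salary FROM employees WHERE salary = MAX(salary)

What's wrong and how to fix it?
Bug: MAX(salary) is an aggregate and cannot be used directly in WHERE

Fix: Use a subquery: WHERE salary = (SELECT MAX(salary) FROM employees)

Corrected query:
SELECT dept, salary FROM employees WHERE salary = (SELECT MAX(salary) FROM employees)

Result:
dept    | salary
--------+-------
Finance | 174114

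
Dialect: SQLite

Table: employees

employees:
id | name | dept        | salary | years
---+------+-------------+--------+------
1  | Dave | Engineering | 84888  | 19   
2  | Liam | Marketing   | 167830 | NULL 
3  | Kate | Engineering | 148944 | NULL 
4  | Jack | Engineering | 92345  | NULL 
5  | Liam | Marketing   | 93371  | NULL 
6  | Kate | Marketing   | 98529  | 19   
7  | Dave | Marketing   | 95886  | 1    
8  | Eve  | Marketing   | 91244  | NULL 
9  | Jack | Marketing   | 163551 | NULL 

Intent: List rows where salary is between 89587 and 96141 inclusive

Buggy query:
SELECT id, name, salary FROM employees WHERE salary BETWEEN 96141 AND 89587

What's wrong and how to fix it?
Bug: BETWEEN expects the lower bound first; with 96141 AND 89587 the range is empty

Fix: Swap the bounds so the smaller value comes first

Corrected query:
SELECT id, name, salary FROM employees WHERE salary BETWEEN 89587 AND 96141

Result:
id | name | salary
---+------+-------
4  | Jack | 92345 
5  | Liam | 93371 
7  | Dave | 95886 
8  | Eve  | 91244 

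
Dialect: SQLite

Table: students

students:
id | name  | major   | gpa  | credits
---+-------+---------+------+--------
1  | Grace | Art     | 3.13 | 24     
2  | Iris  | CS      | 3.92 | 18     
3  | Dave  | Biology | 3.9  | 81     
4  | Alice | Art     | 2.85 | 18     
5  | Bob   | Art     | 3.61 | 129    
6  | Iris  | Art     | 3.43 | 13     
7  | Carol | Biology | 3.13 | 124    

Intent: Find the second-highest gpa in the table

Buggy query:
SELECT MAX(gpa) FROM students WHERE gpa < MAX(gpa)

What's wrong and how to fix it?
Bug: MAX(gpa) on the right of the comparison is an aggregate-in-WHERE error

Fix: Put the inner MAX in a scalar subquery

Corrected query:
SELECT MAX(gpa) FROM students WHERE gpa < (SELECT MAX(gpa) FROM students)

Result:
MAX(gpa)
--------
3.9     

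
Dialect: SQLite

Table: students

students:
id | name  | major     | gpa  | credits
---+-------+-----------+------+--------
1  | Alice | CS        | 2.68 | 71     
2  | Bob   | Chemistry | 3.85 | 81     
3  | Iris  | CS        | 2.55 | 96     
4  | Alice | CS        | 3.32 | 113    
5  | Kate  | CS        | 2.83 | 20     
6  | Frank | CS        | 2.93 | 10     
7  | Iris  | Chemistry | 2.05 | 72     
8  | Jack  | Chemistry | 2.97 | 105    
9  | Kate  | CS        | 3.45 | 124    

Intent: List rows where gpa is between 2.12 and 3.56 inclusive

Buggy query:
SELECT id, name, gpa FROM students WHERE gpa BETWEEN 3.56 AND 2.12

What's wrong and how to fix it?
Bug: BETWEEN expects the lower bound first; with 3.56 AND 2.12 the range is empty

Fix: Swap the bounds so the smaller value comes first

Corrected query:
SELECT id, name, gpa FROM students WHERE gpa BETWEEN 2.12 AND 3.56

Result:
id | name  | gpa 
---+-------+-----
1  | Alice | 2.68
3  | Iris  | 2.55
4  | Alice | 3.32
5  | Kate  | 2.83
6  | Frank | 2.93
8  | Jack  | 2.97
9  | Kate  | 3.45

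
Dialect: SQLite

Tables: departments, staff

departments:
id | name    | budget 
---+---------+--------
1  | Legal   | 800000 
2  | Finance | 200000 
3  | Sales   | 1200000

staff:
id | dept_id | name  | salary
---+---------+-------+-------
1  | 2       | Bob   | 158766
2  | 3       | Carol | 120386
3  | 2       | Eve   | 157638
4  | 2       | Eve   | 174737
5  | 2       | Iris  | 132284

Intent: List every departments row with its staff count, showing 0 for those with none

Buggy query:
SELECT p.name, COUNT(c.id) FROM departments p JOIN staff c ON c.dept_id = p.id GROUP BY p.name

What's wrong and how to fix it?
Bug: An inner join excludes parents with zero children

Fix: Use LEFT JOIN so parents without children still appear (COUNT(c.id) gives 0)

Corrected query:
SELECT p.name, COUNT(c.id) FROM departments p LEFT JOIN staff c ON c.dept_id = p.id GROUP BY p.name

Result:
name    | COUNT(c.id)
--------+------------
Finance | 4          
Legal   | 0          
Sales   | 1          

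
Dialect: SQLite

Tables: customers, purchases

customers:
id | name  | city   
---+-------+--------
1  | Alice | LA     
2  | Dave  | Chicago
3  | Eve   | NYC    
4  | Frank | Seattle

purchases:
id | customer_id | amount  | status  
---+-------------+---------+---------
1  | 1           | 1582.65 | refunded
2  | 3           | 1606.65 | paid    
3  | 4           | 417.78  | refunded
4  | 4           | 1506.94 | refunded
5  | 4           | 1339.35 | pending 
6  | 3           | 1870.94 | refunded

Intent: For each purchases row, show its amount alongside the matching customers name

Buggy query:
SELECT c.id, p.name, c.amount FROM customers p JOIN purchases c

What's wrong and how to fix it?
Bug: Missing join condition: each purchases row is matched to all customers rows instead of just its own

Fix: Add ON c.customer_id = p.id to the JOIN

Corrected query:
SELECT c.id, p.name, c.amount FROM customers p JOIN purchases c ON c.customer_id = p.id

Result:
id | name  | amount 
---+-------+--------
1  | Alice | 1582.65
2  | Eve   | 1606.65
3  | Frank | 417.78 
4  | Frank | 1506.94
5  | Frank | 1339.35
6  | Eve   | 1870.94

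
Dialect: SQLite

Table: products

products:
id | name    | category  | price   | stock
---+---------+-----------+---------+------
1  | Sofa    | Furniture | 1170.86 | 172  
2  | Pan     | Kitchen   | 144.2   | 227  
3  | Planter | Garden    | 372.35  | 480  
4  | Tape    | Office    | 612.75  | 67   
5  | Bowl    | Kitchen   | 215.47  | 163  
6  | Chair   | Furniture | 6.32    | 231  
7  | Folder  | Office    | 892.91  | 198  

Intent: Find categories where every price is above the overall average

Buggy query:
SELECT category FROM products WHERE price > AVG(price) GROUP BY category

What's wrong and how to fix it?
Bug: AVG() is an aggregate; it can't sit directly in WHERE

Fix: Use a subquery for AVG and a HAVING MIN(...) filter so the condition holds for every row in the group

Corrected query:
SELECT category FROM products GROUP BY category HAVING MIN(price) > (SELECT AVG(price) FROM products)

Result:
category
--------
Office  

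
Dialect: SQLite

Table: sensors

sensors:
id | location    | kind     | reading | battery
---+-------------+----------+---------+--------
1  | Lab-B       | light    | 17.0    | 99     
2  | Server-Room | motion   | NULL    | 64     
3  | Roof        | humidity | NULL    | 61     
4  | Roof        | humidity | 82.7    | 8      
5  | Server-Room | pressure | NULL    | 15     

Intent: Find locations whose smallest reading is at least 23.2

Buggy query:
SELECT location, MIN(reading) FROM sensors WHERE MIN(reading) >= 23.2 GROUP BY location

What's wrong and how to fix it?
Bug: Aggregates like MIN are computed per group after WHERE runs

Fix: Replace WHERE with HAVING after the GROUP BY

Corrected query:
SELECT location, MIN(reading) FROM sensors GROUP BY location HAVING MIN(reading) >= 23.2

Result:
location | MIN(reading)
---------+-------------
Roof     | 82.7        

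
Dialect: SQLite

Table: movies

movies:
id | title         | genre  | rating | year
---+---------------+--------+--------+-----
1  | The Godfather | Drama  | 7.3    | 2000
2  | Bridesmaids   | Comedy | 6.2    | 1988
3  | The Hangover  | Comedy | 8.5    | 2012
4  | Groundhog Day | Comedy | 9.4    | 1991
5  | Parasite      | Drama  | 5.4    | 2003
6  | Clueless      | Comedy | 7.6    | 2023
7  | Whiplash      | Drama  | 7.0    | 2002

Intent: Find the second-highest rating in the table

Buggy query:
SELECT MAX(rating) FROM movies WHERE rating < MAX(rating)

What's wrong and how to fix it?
Bug: The inner MAX is an aggregate inside WHERE, which is not allowed

Fix: Put the inner MAX in a scalar subquery

Corrected query:
SELECT MAX(rating) FROM movies WHERE rating < (SELECT MAX(rating) FROM movies)

Result:
MAX(rating)
-----------
8.5        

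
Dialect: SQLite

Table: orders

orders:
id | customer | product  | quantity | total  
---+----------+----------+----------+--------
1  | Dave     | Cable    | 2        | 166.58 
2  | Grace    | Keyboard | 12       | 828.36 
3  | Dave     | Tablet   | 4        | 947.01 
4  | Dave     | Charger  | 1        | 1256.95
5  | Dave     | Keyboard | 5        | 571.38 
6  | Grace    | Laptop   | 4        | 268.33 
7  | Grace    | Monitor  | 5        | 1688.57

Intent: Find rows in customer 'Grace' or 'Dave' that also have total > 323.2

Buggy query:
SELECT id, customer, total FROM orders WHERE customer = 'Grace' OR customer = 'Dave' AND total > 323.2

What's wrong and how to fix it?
Bug: Without parentheses, AND is evaluated before OR, so the total filter only applies to the 'Dave' branch

Fix: Add parentheses around the OR so the AND applies to both alternatives

Corrected query:
SELECT id, customer, total FROM orders WHERE (customer = 'Grace' OR customer = 'Dave') AND total > 323.2

Result:
id | customer | total  
---+----------+--------
2  | Grace    | 828.36 
3  | Dave     | 947.01 
4  | Dave     | 1256.95
5  | Dave     | 571.38 
7  | Grace    | 1688.57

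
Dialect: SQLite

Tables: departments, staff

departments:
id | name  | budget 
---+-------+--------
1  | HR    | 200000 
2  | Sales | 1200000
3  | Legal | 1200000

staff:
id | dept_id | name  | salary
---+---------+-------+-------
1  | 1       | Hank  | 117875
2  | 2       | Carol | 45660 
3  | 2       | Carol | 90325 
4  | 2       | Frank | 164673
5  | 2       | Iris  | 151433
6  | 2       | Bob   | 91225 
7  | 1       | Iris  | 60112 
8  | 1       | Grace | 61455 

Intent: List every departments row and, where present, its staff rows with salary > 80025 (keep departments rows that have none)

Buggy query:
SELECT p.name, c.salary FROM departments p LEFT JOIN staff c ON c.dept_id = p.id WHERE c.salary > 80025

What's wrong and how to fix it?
Bug: Filtering c.salary in WHERE discards the NULL rows produced by LEFT JOIN, turning it into an inner join

Fix: Put 'c.salary > 80025' in the JOIN's ON clause instead of WHERE

Corrected query:
SELECT p.name, c.salary FROM departments p LEFT JOIN staff c ON c.dept_id = p.id AND c.salary > 80025

Result:
name  | salary
------+-------
HR    | 117875
Sales | 90325 
Sales | 91225 
Sales | 151433
Sales | 164673
Legal | NULL  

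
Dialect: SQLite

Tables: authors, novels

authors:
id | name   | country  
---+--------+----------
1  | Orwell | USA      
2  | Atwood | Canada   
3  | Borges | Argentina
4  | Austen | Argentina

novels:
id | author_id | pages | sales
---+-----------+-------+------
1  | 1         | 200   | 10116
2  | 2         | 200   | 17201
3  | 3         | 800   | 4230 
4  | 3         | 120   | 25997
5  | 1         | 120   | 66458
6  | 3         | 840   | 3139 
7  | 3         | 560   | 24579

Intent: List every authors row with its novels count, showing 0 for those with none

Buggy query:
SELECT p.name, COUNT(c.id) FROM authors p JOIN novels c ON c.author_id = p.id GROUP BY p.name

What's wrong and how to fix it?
Bug: An inner join excludes parents with zero children

Fix: Switch to LEFT JOIN to retain unmatched parent rows

Corrected query:
SELECT p.name, COUNT(c.id) FROM authors p LEFT JOIN novels c ON c.author_id = p.id GROUP BY p.name

Result:
name   | COUNT(c.id)
-------+------------
Atwood | 1          
Austen | 0          
Borges | 4          
Orwell | 2          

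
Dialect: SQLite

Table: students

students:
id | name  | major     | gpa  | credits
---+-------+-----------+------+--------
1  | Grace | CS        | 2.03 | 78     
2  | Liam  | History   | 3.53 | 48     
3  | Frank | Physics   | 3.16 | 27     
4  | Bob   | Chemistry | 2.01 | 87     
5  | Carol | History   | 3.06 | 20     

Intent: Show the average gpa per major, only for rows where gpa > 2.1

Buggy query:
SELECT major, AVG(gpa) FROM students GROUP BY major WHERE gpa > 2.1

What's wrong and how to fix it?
Bug: Row-level WHERE must come before GROUP BY in the clause order

Fix: Place WHERE between FROM and GROUP BY

Corrected query:
SELECT major, AVG(gpa) FROM students WHERE gpa > 2.1 GROUP BY major

Result:
major   | AVG(gpa)
--------+---------
History | 3.295   
Physics | 3.16    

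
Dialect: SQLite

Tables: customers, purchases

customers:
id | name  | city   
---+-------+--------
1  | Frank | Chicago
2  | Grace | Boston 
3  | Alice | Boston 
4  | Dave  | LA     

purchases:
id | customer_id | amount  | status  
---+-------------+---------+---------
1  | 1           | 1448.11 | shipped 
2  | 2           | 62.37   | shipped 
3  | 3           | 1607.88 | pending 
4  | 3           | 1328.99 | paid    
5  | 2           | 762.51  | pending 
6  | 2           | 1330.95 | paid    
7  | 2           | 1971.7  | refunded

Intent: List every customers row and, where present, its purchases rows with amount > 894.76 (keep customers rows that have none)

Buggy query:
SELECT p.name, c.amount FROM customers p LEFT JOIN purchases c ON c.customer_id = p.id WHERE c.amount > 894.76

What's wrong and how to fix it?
Bug: Filtering c.amount in WHERE discards the NULL rows produced by LEFT JOIN, turning it into an inner join

Fix: Put 'c.amount > 894.76' in the JOIN's ON clause instead of WHERE

Corrected query:
SELECT p.name, c.amount FROM customers p LEFT JOIN purchases c ON c.customer_id = p.id AND c.amount > 894.76

Result:
name  | amount 
------+--------
Frank | 1448.11
Grace | 1330.95
Grace | 1971.7 
Alice | 1328.99
Alice | 1607.88
Dave  | NULL   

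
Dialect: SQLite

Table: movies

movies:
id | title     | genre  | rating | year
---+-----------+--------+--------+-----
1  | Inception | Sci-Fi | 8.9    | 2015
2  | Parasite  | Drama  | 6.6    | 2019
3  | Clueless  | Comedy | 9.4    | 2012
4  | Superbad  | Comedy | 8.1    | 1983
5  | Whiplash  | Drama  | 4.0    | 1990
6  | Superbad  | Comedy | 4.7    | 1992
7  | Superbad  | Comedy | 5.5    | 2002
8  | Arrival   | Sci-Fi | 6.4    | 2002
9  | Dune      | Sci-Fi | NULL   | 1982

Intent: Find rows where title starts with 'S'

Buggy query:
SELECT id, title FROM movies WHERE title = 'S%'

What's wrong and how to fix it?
Bug: Wildcards only work with LIKE; '=' treats '%' as a literal character

Fix: Replace '=' with LIKE so 'S%' is treated as a pattern

Corrected query:
SELECT id, title FROM movies WHERE title LIKE 'S%'

Result:
id | title   
---+---------
4  | Superbad
6  | Superbad
7  | Superbad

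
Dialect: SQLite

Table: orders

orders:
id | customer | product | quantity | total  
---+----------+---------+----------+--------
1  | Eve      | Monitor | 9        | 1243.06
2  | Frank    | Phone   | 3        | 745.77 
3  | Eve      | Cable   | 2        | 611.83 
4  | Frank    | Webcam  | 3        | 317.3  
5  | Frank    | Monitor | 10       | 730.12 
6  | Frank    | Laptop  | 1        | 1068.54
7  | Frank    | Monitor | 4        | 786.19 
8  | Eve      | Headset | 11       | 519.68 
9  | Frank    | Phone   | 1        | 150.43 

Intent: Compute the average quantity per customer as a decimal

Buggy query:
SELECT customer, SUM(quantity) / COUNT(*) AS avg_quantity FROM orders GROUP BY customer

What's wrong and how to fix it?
Bug: Both operands are integers, so '/' performs integer division and truncates

Fix: Cast one side to REAL so the division keeps the fractional part

Corrected query:
SELECT customer, SUM(quantity) * 1.0 / COUNT(*) AS avg_quantity FROM orders GROUP BY customer

Result:
customer | avg_quantity
---------+-------------
Eve      | 7.333333    
Frank    | 3.666667    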